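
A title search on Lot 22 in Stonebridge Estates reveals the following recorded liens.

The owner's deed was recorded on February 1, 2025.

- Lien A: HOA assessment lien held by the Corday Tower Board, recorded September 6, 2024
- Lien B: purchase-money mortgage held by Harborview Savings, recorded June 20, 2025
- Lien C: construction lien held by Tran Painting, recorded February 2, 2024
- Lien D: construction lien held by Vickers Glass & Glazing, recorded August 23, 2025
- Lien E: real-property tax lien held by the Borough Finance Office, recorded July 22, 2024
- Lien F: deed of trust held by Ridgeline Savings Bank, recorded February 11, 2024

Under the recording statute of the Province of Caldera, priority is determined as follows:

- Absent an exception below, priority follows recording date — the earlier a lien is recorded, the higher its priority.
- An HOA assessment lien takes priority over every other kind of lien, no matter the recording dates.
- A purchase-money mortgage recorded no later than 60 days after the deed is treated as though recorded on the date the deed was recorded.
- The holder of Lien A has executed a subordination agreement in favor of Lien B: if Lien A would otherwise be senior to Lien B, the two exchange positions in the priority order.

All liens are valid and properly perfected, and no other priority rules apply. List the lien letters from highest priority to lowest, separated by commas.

Effective dates after the stated exceptions: B was recorded 139 days after the deed, outside the 60-day window, so it keeps its recording date.
A is an HOA assessment lien and takes priority over every other lien.
Remaining liens by effective date: C (February 2, 2024), F (February 11, 2024), E (July 22, 2024), B (June 20, 2025), D (August 23, 2025).
A would otherwise be senior to B, so under the subordination agreement A and B exchange positions.

B, C, F, E, A, D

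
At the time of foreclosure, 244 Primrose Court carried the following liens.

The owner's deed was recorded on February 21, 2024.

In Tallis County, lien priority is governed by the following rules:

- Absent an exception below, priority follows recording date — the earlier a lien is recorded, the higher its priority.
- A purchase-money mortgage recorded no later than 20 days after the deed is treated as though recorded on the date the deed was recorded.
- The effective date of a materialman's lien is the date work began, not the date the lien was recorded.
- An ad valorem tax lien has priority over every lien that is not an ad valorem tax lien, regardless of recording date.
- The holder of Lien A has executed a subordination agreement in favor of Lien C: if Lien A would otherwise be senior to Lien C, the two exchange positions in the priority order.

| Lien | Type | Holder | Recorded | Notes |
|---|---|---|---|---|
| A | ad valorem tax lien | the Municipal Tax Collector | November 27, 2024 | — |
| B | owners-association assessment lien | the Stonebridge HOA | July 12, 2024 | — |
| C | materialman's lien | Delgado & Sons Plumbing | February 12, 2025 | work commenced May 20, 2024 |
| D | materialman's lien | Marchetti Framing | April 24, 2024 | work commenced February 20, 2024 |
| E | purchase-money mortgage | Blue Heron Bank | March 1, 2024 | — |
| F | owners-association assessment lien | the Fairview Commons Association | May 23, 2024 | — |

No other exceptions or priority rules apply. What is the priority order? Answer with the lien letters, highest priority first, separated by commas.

Effective dates after the stated exceptions: C's effective date is May 20, 2024, when work began; D's effective date is February 20, 2024, when work began; E's effective date is the deed date, February 21, 2024.
A, as an ad valorem tax lien, has superpriority and ranks first.
Among the remaining liens, by effective date: D (February 20, 2024), E (February 21, 2024), C (May 20, 2024), F (May 23, 2024), B (July 12, 2024).
A is senior to C before the subordination, so the two trade places.

C, D, E, A, F, B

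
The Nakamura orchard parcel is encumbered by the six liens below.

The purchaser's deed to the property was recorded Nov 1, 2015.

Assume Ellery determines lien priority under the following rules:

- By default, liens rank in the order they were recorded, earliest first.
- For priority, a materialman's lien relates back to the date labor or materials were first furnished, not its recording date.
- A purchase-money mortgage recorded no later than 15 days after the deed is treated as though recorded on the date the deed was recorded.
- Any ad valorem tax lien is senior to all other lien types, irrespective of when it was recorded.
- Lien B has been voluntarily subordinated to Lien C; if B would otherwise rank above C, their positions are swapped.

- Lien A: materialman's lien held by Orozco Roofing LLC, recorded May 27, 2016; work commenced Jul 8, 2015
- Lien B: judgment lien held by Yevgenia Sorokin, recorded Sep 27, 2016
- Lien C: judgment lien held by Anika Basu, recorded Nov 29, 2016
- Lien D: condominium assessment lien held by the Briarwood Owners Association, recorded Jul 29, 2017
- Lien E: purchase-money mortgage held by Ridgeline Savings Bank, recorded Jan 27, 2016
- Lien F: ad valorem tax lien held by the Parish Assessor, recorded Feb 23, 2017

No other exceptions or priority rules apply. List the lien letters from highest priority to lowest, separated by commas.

F, A, E, C, B, D

Adjusting effective dates: A's effective date is Jul 8, 2015, when work began; E was recorded 87 days after the deed — beyond 15 days — so no relation-back applies.
F is an ad valorem tax lien, so it outranks all other liens regardless of date.
Ordering the rest by effective date: A (Jul 8, 2015), E (Jan 27, 2016), B (Sep 27, 2016), C (Nov 29, 2016), D (Jul 29, 2017).
B is senior to C before the subordination, so the two trade places.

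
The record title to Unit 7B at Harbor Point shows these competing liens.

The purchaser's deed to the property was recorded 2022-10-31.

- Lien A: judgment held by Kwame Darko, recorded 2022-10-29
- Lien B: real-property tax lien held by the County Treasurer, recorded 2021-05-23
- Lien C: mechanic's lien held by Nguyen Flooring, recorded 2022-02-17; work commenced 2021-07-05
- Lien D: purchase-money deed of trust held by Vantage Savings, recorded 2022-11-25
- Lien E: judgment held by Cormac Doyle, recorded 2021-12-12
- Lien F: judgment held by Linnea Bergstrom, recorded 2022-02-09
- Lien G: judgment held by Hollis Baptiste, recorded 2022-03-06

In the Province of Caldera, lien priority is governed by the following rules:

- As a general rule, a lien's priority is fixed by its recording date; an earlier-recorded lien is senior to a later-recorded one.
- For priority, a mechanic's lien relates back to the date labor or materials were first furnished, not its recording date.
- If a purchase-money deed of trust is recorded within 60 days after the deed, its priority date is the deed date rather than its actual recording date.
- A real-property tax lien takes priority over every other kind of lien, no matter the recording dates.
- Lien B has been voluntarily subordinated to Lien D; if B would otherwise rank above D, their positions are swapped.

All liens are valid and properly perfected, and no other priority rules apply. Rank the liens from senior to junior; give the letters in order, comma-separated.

Effective dates: C is treated as recorded 2021-07-05, the work-commencement date; D was recorded within the 60-day window, so its effective date is the deed date 2022-10-31.
B, as a real-property tax lien, has superpriority and ranks first.
Among the remaining liens, by effective date: C (2021-07-05), E (2021-12-12), F (2022-02-09), G (2022-03-06), A (2022-10-29), D (2022-10-31).
B is senior to D before the subordination, so the two trade places.

D, C, E, F, G, A, B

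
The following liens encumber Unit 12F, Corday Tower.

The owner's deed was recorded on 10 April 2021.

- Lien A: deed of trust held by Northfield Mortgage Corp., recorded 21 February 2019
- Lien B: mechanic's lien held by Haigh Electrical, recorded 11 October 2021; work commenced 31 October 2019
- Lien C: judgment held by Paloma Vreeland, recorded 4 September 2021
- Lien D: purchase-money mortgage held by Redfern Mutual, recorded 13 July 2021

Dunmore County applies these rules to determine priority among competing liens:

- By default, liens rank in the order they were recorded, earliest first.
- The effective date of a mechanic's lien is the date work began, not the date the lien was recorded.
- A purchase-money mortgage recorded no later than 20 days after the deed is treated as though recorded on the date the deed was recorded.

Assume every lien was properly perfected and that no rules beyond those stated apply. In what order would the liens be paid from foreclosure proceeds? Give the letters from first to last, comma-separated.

First, effective dates: B relates back to 31 October 2019 (work commenced); D was recorded 94 days after the deed — beyond 20 days — so no relation-back applies.
By effective date, earliest first: A (21 February 2019), B (31 October 2019), D (13 July 2021), C (4 September 2021).

A, B, D, C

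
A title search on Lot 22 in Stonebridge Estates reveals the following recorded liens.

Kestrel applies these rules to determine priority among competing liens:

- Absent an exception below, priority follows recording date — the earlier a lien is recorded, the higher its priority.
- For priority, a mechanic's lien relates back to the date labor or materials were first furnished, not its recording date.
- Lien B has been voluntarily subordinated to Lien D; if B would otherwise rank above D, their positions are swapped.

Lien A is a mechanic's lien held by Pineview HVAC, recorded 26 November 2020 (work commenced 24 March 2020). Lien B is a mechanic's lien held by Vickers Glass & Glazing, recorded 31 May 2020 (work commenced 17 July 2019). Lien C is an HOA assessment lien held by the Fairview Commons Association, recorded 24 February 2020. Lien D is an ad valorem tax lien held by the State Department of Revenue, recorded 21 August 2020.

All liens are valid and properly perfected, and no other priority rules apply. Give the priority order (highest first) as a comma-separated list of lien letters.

First, effective dates: A relates back to 24 March 2020 (work commenced); B is treated as recorded 17 July 2019, the work-commencement date.
Ordering by effective date: B (17 July 2019), C (24 February 2020), A (24 March 2020), D (21 August 2020).
B is senior to D before the subordination, so the two trade places.

D, C, A, B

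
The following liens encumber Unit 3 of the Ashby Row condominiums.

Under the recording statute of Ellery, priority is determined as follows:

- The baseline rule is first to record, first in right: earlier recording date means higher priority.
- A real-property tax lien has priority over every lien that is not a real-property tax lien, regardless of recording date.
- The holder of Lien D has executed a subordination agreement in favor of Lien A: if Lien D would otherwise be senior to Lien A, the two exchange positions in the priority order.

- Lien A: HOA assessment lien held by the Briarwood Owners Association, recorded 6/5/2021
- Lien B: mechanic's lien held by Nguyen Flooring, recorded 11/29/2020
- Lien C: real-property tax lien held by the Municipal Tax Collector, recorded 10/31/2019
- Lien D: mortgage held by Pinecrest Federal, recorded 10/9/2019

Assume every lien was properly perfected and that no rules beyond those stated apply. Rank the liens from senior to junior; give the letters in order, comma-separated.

As a real-property tax lien, C is senior to every other lien.
Ordering the rest by effective date: D (10/9/2019), B (11/29/2020), A (6/5/2021).
D would otherwise be senior to A, so under the subordination agreement D and A exchange positions.

C, A, B, D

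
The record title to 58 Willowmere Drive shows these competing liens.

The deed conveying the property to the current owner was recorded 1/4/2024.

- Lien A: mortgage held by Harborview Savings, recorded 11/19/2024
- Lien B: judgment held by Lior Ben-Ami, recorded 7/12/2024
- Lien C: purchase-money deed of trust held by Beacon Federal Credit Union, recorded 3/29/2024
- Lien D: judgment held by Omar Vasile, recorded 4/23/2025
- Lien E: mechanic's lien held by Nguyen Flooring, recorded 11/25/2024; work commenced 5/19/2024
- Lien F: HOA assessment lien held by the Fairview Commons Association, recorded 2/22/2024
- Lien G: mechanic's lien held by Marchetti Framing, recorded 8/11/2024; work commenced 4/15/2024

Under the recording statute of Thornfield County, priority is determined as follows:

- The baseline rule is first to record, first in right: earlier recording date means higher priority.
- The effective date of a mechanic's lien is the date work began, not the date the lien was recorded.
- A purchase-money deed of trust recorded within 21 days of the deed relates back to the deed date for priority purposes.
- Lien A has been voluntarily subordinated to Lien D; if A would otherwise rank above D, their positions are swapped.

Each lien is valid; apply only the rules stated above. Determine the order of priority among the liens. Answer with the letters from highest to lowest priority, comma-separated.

F, C, G, E, B, D, A

Adjusting effective dates: C missed the 21-day window (85 days after the deed), so its recording date stands; E relates back to 5/19/2024 (work commenced); G's effective date is 4/15/2024, when work began.
Sorted by effective date: F (2/22/2024), C (3/29/2024), G (4/15/2024), E (5/19/2024), B (7/12/2024), A (11/19/2024), D (4/23/2025).
A would otherwise be senior to D, so under the subordination agreement A and D exchange positions.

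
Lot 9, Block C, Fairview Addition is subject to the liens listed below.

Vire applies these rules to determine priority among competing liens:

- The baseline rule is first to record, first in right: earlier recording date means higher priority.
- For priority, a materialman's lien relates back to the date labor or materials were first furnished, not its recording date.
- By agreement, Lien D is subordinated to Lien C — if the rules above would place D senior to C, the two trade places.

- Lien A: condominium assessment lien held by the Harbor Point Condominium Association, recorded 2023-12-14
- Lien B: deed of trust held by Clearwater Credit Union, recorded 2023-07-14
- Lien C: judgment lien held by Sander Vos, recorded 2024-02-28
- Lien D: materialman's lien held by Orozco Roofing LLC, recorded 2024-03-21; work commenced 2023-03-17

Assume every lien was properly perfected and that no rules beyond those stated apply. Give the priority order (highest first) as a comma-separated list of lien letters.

C, B, A, D

Effective dates: D relates back to 2023-03-17 (work commenced).
Sorted by effective date: D (2023-03-17), B (2023-07-14), A (2023-12-14), C (2024-02-28).
The subordination applies — D was senior to C — so D and C swap.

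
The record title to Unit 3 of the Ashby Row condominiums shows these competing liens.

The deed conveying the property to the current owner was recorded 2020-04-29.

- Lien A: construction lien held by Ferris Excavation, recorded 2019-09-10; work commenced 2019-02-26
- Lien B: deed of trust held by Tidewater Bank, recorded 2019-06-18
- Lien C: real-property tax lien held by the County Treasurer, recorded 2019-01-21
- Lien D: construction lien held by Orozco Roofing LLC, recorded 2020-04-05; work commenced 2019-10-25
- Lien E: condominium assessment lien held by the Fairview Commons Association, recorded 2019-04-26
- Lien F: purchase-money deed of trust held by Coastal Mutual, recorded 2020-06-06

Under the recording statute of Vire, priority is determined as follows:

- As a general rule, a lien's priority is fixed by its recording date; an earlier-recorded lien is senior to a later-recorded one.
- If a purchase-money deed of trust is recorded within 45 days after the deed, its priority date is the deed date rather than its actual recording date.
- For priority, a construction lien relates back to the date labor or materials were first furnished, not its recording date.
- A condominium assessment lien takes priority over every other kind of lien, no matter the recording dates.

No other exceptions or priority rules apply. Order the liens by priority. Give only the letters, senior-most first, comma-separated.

E, C, A, B, D, F

Effective dates: A is treated as recorded 2019-02-26, the work-commencement date; D relates back to 2019-10-25 (work commenced); F was recorded within the 45-day window, so its effective date is the deed date 2020-04-29.
E is a condominium assessment lien, so it outranks all other liens regardless of date.
Remaining liens by effective date: C (2019-01-21), A (2019-02-26), B (2019-06-18), D (2019-10-25), F (2020-04-29).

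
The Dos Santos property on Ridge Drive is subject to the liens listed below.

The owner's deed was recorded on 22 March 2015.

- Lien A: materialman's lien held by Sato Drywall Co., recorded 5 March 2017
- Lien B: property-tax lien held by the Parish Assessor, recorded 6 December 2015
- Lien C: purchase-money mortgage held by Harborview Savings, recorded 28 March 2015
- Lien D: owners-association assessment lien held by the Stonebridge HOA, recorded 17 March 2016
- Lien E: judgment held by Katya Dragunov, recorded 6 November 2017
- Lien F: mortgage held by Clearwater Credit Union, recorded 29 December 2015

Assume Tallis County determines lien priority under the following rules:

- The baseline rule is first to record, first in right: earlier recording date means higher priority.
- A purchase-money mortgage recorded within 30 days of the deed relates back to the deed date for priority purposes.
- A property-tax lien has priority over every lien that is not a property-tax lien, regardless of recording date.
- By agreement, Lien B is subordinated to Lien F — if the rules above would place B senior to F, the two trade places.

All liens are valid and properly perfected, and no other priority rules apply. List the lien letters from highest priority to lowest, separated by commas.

F, C, B, D, A, E

Effective dates: C's effective date is the deed date, 22 March 2015.
As a property-tax lien, B is senior to every other lien.
Among the remaining liens, by effective date: C (22 March 2015), F (29 December 2015), D (17 March 2016), A (5 March 2017), E (6 November 2017).
B is senior to F before the subordination, so the two trade places.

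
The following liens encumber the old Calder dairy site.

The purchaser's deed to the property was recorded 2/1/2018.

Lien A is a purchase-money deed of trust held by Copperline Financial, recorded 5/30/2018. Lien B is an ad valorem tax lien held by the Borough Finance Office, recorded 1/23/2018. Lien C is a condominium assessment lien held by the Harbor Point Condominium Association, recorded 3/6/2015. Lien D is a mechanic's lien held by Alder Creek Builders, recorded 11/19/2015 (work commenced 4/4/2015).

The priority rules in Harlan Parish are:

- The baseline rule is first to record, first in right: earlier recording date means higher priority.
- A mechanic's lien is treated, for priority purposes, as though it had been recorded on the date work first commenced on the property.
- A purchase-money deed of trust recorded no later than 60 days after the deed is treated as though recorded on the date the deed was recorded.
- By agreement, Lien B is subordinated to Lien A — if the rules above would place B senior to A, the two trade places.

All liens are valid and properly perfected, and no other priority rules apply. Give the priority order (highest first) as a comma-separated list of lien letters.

C, D, A, B

Effective dates after the stated exceptions: A was recorded 118 days after the deed — beyond 60 days — so no relation-back applies; D relates back to 4/4/2015 (work commenced).
Ordering by effective date: C (3/6/2015), D (4/4/2015), B (1/23/2018), A (5/30/2018).
B would otherwise be senior to A, so under the subordination agreement B and A exchange positions.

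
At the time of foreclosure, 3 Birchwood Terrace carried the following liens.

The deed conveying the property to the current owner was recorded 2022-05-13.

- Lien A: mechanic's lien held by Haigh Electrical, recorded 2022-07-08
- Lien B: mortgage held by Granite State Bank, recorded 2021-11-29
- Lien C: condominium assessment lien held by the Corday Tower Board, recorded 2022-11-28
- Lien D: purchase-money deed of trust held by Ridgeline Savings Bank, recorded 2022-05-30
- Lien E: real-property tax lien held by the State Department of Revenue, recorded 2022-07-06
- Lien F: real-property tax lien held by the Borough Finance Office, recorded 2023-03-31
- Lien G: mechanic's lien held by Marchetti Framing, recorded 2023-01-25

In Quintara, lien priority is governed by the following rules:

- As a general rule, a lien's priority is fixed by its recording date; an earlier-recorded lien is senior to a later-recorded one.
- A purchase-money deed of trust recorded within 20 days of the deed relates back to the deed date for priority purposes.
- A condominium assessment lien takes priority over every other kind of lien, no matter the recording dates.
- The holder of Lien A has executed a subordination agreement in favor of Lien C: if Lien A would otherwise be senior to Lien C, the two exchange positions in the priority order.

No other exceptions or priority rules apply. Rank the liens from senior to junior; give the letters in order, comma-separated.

Effective dates after the stated exceptions: D's effective date is the deed date, 2022-05-13.
C, as a condominium assessment lien, has superpriority and ranks first.
Among the remaining liens, by effective date: B (2021-11-29), D (2022-05-13), E (2022-07-06), A (2022-07-08), G (2023-01-25), F (2023-03-31).
Since A is not senior to C, the subordination leaves the order unchanged.

C, B, D, E, A, G, F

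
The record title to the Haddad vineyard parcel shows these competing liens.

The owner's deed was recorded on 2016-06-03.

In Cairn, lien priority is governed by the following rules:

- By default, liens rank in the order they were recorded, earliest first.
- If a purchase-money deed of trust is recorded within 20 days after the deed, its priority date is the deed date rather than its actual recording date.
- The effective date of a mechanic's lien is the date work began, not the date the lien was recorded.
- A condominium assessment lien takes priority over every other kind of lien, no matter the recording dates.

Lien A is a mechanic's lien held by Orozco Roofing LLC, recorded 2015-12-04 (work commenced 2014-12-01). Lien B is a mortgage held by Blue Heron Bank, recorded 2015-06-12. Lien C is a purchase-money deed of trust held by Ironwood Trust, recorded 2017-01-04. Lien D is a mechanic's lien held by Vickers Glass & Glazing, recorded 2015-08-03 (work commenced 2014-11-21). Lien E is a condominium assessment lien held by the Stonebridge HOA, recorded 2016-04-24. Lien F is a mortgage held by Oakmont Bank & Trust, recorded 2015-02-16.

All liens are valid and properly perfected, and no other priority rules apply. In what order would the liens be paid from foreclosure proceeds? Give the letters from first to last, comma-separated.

Adjusting effective dates: A is treated as recorded 2014-12-01, the work-commencement date; C was recorded 215 days after the deed, outside the 20-day window, so it keeps its recording date; D is treated as recorded 2014-11-21, the work-commencement date.
E is a condominium assessment lien, so it outranks all other liens regardless of date.
The other liens, earliest effective date first: D (2014-11-21), A (2014-12-01), F (2015-02-16), B (2015-06-12), C (2017-01-04).

E, D, A, F, B, C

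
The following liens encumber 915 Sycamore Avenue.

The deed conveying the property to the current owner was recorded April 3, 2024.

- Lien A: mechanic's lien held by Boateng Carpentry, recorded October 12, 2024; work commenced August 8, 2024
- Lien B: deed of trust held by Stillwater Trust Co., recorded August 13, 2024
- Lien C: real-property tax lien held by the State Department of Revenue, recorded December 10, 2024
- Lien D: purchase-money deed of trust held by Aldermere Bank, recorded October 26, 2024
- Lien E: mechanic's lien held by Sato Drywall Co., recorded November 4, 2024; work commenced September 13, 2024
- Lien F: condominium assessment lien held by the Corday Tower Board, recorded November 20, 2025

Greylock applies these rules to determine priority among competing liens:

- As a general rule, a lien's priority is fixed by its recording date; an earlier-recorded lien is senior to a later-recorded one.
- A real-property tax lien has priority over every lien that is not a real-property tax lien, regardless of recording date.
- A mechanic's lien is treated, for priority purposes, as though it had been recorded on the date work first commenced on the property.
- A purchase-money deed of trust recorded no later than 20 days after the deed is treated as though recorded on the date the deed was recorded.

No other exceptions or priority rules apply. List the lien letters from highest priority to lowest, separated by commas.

C, A, B, E, D, F

Effective dates: A's effective date is August 8, 2024, when work began; D was recorded 206 days after the deed, outside the 20-day window, so it keeps its recording date; E relates back to September 13, 2024 (work commenced).
C is a real-property tax lien, so it outranks all other liens regardless of date.
Ordering the rest by effective date: A (August 8, 2024), B (August 13, 2024), E (September 13, 2024), D (October 26, 2024), F (November 20, 2025).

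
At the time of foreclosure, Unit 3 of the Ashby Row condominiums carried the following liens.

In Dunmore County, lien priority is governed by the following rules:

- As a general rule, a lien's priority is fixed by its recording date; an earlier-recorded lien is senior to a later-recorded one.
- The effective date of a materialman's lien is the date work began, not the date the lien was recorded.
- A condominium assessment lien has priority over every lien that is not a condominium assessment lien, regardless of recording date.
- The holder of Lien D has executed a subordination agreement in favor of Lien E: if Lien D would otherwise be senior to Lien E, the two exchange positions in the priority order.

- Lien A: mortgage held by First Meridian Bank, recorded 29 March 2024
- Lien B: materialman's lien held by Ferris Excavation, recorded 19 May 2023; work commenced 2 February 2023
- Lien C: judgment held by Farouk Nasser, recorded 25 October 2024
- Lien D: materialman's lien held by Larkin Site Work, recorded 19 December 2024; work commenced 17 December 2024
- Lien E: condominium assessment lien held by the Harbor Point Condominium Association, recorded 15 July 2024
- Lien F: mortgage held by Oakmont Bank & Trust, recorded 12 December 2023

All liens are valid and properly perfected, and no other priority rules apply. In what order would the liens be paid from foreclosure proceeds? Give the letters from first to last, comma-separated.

E, B, F, A, C, D

Effective dates: B relates back to 2 February 2023 (work commenced); D's effective date is 17 December 2024, when work began.
E, as a condominium assessment lien, has superpriority and ranks first.
Ordering the rest by effective date: B (2 February 2023), F (12 December 2023), A (29 March 2024), C (25 October 2024), D (17 December 2024).
Since D is not senior to E, the subordination leaves the order unchanged.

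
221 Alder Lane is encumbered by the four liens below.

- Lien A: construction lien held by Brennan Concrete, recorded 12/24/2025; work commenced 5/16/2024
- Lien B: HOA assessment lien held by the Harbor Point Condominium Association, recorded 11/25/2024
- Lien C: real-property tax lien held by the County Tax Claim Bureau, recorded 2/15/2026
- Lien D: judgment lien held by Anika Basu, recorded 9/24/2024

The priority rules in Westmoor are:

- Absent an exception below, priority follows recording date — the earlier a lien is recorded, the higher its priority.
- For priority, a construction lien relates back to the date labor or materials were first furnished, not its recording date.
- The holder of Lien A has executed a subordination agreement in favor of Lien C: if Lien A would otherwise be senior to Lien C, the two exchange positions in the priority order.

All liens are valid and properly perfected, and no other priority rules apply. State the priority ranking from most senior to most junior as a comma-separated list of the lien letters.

Adjusting effective dates: A's effective date is 5/16/2024, when work began.
By effective date: A (5/16/2024), D (9/24/2024), B (11/25/2024), C (2/15/2026).
A is senior to C before the subordination, so the two trade places.

C, D, B, A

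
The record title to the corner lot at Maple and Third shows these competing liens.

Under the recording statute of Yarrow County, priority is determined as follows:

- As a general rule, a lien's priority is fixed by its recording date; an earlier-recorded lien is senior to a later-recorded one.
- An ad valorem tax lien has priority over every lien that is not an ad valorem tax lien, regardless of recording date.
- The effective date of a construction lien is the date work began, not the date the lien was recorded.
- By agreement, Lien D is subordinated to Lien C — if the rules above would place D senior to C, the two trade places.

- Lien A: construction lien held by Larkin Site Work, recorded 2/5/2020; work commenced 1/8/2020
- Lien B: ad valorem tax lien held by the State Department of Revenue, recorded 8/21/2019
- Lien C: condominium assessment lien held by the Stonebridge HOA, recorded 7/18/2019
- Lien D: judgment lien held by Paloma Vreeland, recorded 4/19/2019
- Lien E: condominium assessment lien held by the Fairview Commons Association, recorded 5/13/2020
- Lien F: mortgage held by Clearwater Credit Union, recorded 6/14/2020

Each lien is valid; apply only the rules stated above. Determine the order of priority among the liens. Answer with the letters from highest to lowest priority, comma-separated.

Adjusting effective dates: A is treated as recorded 1/8/2020, the work-commencement date.
B, as an ad valorem tax lien, has superpriority and ranks first.
Remaining liens by effective date: D (4/19/2019), C (7/18/2019), A (1/8/2020), E (5/13/2020), F (6/14/2020).
Because D would otherwise rank above C, the subordination swaps them.

B, C, D, A, E, F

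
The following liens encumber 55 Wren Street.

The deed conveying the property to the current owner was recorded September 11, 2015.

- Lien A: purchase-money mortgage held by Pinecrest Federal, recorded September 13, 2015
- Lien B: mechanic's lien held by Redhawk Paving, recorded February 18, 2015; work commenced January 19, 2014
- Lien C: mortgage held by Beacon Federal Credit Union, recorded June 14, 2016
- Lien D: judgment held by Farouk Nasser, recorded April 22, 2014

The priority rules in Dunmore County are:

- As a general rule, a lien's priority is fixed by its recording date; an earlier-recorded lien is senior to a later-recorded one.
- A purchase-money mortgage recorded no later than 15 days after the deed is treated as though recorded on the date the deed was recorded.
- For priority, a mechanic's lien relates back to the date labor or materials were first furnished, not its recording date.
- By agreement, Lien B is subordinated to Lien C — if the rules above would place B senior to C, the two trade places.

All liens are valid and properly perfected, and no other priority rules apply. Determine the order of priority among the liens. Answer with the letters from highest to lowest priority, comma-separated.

First, effective dates: A was recorded within the 15-day window, so its effective date is the deed date September 11, 2015; B is treated as recorded January 19, 2014, the work-commencement date.
Ordering by effective date: B (January 19, 2014), D (April 22, 2014), A (September 11, 2015), C (June 14, 2016).
The subordination applies — B was senior to C — so B and C swap.

C, D, A, B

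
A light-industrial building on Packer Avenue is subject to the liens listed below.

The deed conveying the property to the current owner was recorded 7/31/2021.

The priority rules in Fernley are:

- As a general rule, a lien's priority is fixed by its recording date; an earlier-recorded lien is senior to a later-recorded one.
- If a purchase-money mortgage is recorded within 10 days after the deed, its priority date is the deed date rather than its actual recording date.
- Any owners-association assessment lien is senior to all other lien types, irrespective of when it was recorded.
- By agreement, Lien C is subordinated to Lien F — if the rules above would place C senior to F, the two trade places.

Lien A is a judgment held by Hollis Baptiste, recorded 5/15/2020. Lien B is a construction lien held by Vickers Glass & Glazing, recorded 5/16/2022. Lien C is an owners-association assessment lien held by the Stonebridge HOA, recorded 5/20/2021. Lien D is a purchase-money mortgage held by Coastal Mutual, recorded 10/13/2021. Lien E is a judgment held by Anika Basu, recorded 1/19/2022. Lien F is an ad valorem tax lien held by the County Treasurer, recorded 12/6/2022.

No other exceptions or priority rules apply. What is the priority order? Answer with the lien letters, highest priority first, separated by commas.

Effective dates after the stated exceptions: D was recorded 74 days after the deed, outside the 10-day window, so it keeps its recording date.
C is an owners-association assessment lien and takes priority over every other lien.
The other liens, earliest effective date first: A (5/15/2020), D (10/13/2021), E (1/19/2022), B (5/16/2022), F (12/6/2022).
C is senior to F before the subordination, so the two trade places.

F, A, D, E, B, C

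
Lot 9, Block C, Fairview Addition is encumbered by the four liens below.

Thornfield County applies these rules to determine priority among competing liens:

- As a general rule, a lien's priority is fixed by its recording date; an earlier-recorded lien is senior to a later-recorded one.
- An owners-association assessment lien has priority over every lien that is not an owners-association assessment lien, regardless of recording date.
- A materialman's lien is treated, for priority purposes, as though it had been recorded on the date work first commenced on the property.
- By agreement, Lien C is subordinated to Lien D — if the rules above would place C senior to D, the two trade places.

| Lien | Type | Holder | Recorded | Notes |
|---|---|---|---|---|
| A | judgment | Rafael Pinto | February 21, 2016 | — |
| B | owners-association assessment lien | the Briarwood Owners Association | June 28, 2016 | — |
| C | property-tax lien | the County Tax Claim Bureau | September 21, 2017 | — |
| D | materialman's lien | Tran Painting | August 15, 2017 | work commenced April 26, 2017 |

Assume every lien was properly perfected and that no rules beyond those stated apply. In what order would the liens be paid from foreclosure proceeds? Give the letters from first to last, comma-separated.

Adjusting effective dates: D relates back to April 26, 2017 (work commenced).
As an owners-association assessment lien, B is senior to every other lien.
The other liens, earliest effective date first: A (February 21, 2016), D (April 26, 2017), C (September 21, 2017).
C already ranks below D; the subordination has no effect.

B, A, D, C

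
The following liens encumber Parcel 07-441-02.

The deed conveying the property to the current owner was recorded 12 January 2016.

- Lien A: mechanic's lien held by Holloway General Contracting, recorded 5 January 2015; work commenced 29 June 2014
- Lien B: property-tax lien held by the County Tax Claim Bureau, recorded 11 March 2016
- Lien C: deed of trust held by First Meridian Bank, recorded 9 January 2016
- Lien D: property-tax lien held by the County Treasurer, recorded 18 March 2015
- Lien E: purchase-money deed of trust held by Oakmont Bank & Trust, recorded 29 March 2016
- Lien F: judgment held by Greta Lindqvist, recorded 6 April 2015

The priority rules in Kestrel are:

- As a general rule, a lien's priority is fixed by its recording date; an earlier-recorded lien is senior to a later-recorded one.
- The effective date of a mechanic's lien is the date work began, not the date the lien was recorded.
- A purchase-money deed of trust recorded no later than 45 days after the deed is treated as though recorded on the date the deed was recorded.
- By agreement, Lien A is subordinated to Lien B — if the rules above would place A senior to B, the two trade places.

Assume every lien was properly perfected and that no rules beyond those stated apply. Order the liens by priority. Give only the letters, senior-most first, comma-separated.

First, effective dates: A is treated as recorded 29 June 2014, the work-commencement date; E missed the 45-day window (77 days after the deed), so its recording date stands.
Sorted by effective date: A (29 June 2014), D (18 March 2015), F (6 April 2015), C (9 January 2016), B (11 March 2016), E (29 March 2016).
Because A would otherwise rank above B, the subordination swaps them.

B, D, F, C, A, E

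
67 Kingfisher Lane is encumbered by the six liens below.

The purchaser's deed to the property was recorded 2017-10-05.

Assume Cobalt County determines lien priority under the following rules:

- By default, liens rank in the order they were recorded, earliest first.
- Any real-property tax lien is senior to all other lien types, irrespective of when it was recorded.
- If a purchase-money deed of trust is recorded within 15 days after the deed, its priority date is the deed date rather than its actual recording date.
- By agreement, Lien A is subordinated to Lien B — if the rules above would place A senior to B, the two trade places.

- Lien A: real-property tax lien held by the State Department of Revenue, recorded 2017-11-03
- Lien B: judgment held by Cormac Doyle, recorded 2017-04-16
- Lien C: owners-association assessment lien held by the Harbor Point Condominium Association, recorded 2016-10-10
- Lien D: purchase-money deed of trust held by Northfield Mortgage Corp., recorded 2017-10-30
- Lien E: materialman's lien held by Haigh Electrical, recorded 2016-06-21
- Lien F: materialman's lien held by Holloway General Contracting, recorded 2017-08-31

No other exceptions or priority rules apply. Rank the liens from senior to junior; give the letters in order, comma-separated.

Effective dates: D was recorded 25 days after the deed — beyond 15 days — so no relation-back applies.
A is a real-property tax lien and takes priority over every other lien.
Remaining liens by effective date: E (2016-06-21), C (2016-10-10), B (2017-04-16), F (2017-08-31), D (2017-10-30).
Because A would otherwise rank above B, the subordination swaps them.

B, E, C, A, F, D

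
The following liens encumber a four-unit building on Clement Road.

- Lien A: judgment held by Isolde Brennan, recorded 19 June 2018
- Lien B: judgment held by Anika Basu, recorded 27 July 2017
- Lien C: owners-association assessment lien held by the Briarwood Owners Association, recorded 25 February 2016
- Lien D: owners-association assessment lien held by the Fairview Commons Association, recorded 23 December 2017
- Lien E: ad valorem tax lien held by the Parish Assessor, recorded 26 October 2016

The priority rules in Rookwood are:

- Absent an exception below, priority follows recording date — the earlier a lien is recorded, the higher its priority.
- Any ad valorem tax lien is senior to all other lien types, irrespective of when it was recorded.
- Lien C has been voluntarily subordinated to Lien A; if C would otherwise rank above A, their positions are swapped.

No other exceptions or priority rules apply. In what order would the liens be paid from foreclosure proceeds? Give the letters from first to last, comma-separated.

E is an ad valorem tax lien and takes priority over every other lien.
Ordering the rest by effective date: C (25 February 2016), B (27 July 2017), D (23 December 2017), A (19 June 2018).
The subordination applies — C was senior to A — so C and A swap.

E, A, B, D, C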